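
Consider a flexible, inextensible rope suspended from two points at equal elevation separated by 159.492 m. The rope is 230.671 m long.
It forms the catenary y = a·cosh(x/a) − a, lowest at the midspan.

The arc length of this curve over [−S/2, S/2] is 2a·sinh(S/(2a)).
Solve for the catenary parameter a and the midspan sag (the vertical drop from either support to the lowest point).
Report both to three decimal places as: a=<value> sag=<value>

a=51.710 sag=74.687

seed: a₀ = √(S³/(24(L−S))) = √(159.492³/(24·71.179)) = 48.733409
iter 1: u=1.636372  f(a)=+1.016e+01  f'(a)=-3.782e+00  a ← 48.733409 − (+1.016e+01/-3.782e+00) = 51.419980
iter 2: u=1.550876  f(a)=+9.007e-01  f'(a)=-3.139e+00  a ← 51.419980 − (+9.007e-01/-3.139e+00) = 51.706958
iter 3: u=1.542268  f(a)=+8.599e-03  f'(a)=-3.079e+00  a ← 51.706958 − (+8.599e-03/-3.079e+00) = 51.709751
iter 4: u=1.542185  f(a)=+8.003e-07  f'(a)=-3.078e+00  a ← 51.709751 − (+8.003e-07/-3.078e+00) = 51.709751
iter 5: u=1.542185  f(a)=+0.000e+00  f'(a)=-3.078e+00  a ← 51.709751 − (+0.000e+00/-3.078e+00) = 51.709751
converged: |Δa| < 1e-12 after 5 iterations
sag = a·(cosh(S/(2a)) − 1) = 51.709751·(cosh(1.542185) − 1) = 74.687147
T_max/T_min = cosh(S/(2a)) = 2.444353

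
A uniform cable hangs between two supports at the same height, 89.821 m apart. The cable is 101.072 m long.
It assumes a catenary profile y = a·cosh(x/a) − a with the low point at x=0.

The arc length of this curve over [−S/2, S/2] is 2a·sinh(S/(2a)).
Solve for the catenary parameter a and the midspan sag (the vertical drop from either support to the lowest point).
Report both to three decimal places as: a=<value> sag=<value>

seed: a₀ = √(S³/(24(L−S))) = √(89.821³/(24·11.251)) = 51.804280
iter 1: u=0.866926  f(a)=+4.304e-01  f'(a)=-4.679e-01  a ← 51.804280 − (+4.304e-01/-4.679e-01) = 52.724213
iter 2: u=0.851800  f(a)=+1.173e-02  f'(a)=-4.427e-01  a ← 52.724213 − (+1.173e-02/-4.427e-01) = 52.750716
iter 3: u=0.851372  f(a)=+9.260e-06  f'(a)=-4.420e-01  a ← 52.750716 − (+9.260e-06/-4.420e-01) = 52.750737
iter 4: u=0.851372  f(a)=+5.770e-12  f'(a)=-4.420e-01  a ← 52.750737 − (+5.770e-12/-4.420e-01) = 52.750737
converged: |Δa| < 1e-12 after 4 iterations
sag = a·(cosh(S/(2a)) − 1) = 52.750737·(cosh(0.851372) − 1) = 20.300803
T_max/T_min = cosh(S/(2a)) = 1.384844

a=52.751 sag=20.301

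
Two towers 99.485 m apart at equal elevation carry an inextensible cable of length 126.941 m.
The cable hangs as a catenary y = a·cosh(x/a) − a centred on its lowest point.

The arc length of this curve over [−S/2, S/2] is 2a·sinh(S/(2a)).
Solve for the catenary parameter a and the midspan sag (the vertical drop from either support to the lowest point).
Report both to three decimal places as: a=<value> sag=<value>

a=40.164 sag=34.947

seed: a₀ = √(S³/(24(L−S))) = √(99.485³/(24·27.456)) = 38.655576
iter 1: u=1.286813  f(a)=+2.365e+00  f'(a)=-1.670e+00  a ← 38.655576 − (+2.365e+00/-1.670e+00) = 40.071596
iter 2: u=1.241341  f(a)=+1.362e-01  f'(a)=-1.483e+00  a ← 40.071596 − (+1.362e-01/-1.483e+00) = 40.163419
iter 3: u=1.238503  f(a)=+5.124e-04  f'(a)=-1.472e+00  a ← 40.163419 − (+5.124e-04/-1.472e+00) = 40.163767
iter 4: u=1.238492  f(a)=+7.315e-09  f'(a)=-1.472e+00  a ← 40.163767 − (+7.315e-09/-1.472e+00) = 40.163767
iter 5: u=1.238492  f(a)=+0.000e+00  f'(a)=-1.472e+00  a ← 40.163767 − (+0.000e+00/-1.472e+00) = 40.163767
converged: |Δa| < 1e-12 after 5 iterations
sag = a·(cosh(S/(2a)) − 1) = 40.163767·(cosh(1.238492) − 1) = 34.947035
T_max/T_min = cosh(S/(2a)) = 1.870113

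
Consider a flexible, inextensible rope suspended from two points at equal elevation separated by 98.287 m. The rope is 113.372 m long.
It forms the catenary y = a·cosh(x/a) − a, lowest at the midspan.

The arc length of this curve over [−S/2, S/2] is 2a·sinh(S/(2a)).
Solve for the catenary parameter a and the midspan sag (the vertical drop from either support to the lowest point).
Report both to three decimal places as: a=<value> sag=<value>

seed: a₀ = √(S³/(24(L−S))) = √(98.287³/(24·15.085)) = 51.211305
iter 1: u=0.959622  f(a)=+7.100e-01  f'(a)=-6.452e-01  a ← 51.211305 − (+7.100e-01/-6.452e-01) = 52.311741
iter 2: u=0.939435  f(a)=+2.353e-02  f'(a)=-6.031e-01  a ← 52.311741 − (+2.353e-02/-6.031e-01) = 52.350758
iter 3: u=0.938735  f(a)=+2.781e-05  f'(a)=-6.016e-01  a ← 52.350758 − (+2.781e-05/-6.016e-01) = 52.350804
iter 4: u=0.938734  f(a)=+3.894e-11  f'(a)=-6.016e-01  a ← 52.350804 − (+3.894e-11/-6.016e-01) = 52.350804
iter 5: u=0.938734  f(a)=+0.000e+00  f'(a)=-6.016e-01  a ← 52.350804 − (+0.000e+00/-6.016e-01) = 52.350804
converged: |Δa| < 1e-12 after 5 iterations
sag = a·(cosh(S/(2a)) − 1) = 52.350804·(cosh(0.938734) − 1) = 24.810775
T_max/T_min = cosh(S/(2a)) = 1.473933

a=52.351 sag=24.811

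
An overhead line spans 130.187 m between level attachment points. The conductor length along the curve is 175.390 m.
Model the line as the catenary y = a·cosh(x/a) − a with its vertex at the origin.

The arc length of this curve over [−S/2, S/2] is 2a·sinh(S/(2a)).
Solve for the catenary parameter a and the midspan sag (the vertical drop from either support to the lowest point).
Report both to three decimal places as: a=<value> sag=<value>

seed: a₀ = √(S³/(24(L−S))) = √(130.187³/(24·45.203)) = 45.098508
iter 1: u=1.443363  f(a)=+4.949e+00  f'(a)=-2.455e+00  a ← 45.098508 − (+4.949e+00/-2.455e+00) = 47.114758
iter 2: u=1.381595  f(a)=+3.512e-01  f'(a)=-2.117e+00  a ← 47.114758 − (+3.512e-01/-2.117e+00) = 47.280639
iter 3: u=1.376747  f(a)=+2.068e-03  f'(a)=-2.093e+00  a ← 47.280639 − (+2.068e-03/-2.093e+00) = 47.281627
iter 4: u=1.376719  f(a)=+7.262e-08  f'(a)=-2.092e+00  a ← 47.281627 − (+7.262e-08/-2.092e+00) = 47.281627
iter 5: u=1.376719  f(a)=-5.684e-14  f'(a)=-2.092e+00  a ← 47.281627 − (-5.684e-14/-2.092e+00) = 47.281627
converged: |Δa| < 1e-12 after 5 iterations
sag = a·(cosh(S/(2a)) − 1) = 47.281627·(cosh(1.376719) − 1) = 52.347511
T_max/T_min = cosh(S/(2a)) = 2.107143

a=47.282 sag=52.348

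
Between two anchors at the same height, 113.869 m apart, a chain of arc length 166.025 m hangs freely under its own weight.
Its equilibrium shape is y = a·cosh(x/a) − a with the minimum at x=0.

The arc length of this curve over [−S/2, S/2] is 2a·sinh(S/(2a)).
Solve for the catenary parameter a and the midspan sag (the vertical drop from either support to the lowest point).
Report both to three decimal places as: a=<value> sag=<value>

a=36.492 sag=54.187

seed: a₀ = √(S³/(24(L−S))) = √(113.869³/(24·52.156)) = 34.343970
iter 1: u=1.657773  f(a)=+7.654e+00  f'(a)=-3.958e+00  a ← 34.343970 − (+7.654e+00/-3.958e+00) = 36.277695
iter 2: u=1.569408  f(a)=+6.940e-01  f'(a)=-3.270e+00  a ← 36.277695 − (+6.940e-01/-3.270e+00) = 36.489923
iter 3: u=1.560280  f(a)=+6.963e-03  f'(a)=-3.205e+00  a ← 36.489923 − (+6.963e-03/-3.205e+00) = 36.492095
iter 4: u=1.560187  f(a)=+7.163e-07  f'(a)=-3.204e+00  a ← 36.492095 − (+7.163e-07/-3.204e+00) = 36.492095
iter 5: u=1.560187  f(a)=+2.842e-14  f'(a)=-3.204e+00  a ← 36.492095 − (+2.842e-14/-3.204e+00) = 36.492095
converged: |Δa| < 1e-12 after 5 iterations
sag = a·(cosh(S/(2a)) − 1) = 36.492095·(cosh(1.560187) − 1) = 54.187275
T_max/T_min = cosh(S/(2a)) = 2.484904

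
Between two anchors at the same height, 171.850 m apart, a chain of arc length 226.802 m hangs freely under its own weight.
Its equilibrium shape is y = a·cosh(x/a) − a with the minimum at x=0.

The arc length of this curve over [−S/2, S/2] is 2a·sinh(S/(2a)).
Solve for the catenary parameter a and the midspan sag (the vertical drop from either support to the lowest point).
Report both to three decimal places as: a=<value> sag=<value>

seed: a₀ = √(S³/(24(L−S))) = √(171.850³/(24·54.952)) = 62.033592
iter 1: u=1.385137  f(a)=+5.519e+00  f'(a)=-2.136e+00  a ← 62.033592 − (+5.519e+00/-2.136e+00) = 64.617661
iter 2: u=1.329745  f(a)=+3.636e-01  f'(a)=-1.863e+00  a ← 64.617661 − (+3.636e-01/-1.863e+00) = 64.812841
iter 3: u=1.325740  f(a)=+1.824e-03  f'(a)=-1.844e+00  a ← 64.812841 − (+1.824e-03/-1.844e+00) = 64.813830
iter 4: u=1.325720  f(a)=+4.642e-08  f'(a)=-1.844e+00  a ← 64.813830 − (+4.642e-08/-1.844e+00) = 64.813830
iter 5: u=1.325720  f(a)=+0.000e+00  f'(a)=-1.844e+00  a ← 64.813830 − (+0.000e+00/-1.844e+00) = 64.813830
converged: |Δa| < 1e-12 after 5 iterations
sag = a·(cosh(S/(2a)) − 1) = 64.813830·(cosh(1.325720) − 1) = 65.802476
T_max/T_min = cosh(S/(2a)) = 2.015254

a=64.814 sag=65.802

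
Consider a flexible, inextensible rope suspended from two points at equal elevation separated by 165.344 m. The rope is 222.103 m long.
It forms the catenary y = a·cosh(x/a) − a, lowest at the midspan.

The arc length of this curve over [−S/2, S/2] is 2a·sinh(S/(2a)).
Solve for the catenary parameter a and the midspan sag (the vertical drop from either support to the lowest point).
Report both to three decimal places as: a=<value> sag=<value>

seed: a₀ = √(S³/(24(L−S))) = √(165.344³/(24·56.759)) = 57.604932
iter 1: u=1.435155  f(a)=+6.140e+00  f'(a)=-2.408e+00  a ← 57.604932 − (+6.140e+00/-2.408e+00) = 60.155358
iter 2: u=1.374308  f(a)=+4.313e-01  f'(a)=-2.080e+00  a ← 60.155358 − (+4.313e-01/-2.080e+00) = 60.362716
iter 3: u=1.369587  f(a)=+2.484e-03  f'(a)=-2.056e+00  a ← 60.362716 − (+2.484e-03/-2.056e+00) = 60.363924
iter 4: u=1.369560  f(a)=+8.343e-08  f'(a)=-2.056e+00  a ← 60.363924 − (+8.343e-08/-2.056e+00) = 60.363924
iter 5: u=1.369560  f(a)=+0.000e+00  f'(a)=-2.056e+00  a ← 60.363924 − (+0.000e+00/-2.056e+00) = 60.363924
converged: |Δa| < 1e-12 after 5 iterations
sag = a·(cosh(S/(2a)) − 1) = 60.363924·(cosh(1.369560) − 1) = 66.033224
T_max/T_min = cosh(S/(2a)) = 2.093919

a=60.364 sag=66.033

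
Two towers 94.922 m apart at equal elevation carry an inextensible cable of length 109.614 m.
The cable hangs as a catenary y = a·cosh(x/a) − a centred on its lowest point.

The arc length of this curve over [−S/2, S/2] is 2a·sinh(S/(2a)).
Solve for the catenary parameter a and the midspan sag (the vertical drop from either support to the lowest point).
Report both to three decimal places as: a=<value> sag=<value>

seed: a₀ = √(S³/(24(L−S))) = √(94.922³/(24·14.692)) = 49.249774
iter 1: u=0.963680  f(a)=+6.975e-01  f'(a)=-6.539e-01  a ← 49.249774 − (+6.975e-01/-6.539e-01) = 50.316416
iter 2: u=0.943251  f(a)=+2.330e-02  f'(a)=-6.109e-01  a ← 50.316416 − (+2.330e-02/-6.109e-01) = 50.354563
iter 3: u=0.942536  f(a)=+2.800e-05  f'(a)=-6.094e-01  a ← 50.354563 − (+2.800e-05/-6.094e-01) = 50.354609
iter 4: u=0.942535  f(a)=+4.056e-11  f'(a)=-6.094e-01  a ← 50.354609 − (+4.056e-11/-6.094e-01) = 50.354609
iter 5: u=0.942535  f(a)=-2.842e-14  f'(a)=-6.094e-01  a ← 50.354609 − (-2.842e-14/-6.094e-01) = 50.354609
converged: |Δa| < 1e-12 after 5 iterations
sag = a·(cosh(S/(2a)) − 1) = 50.354609·(cosh(0.942535) − 1) = 24.072496
T_max/T_min = cosh(S/(2a)) = 1.478059

a=50.355 sag=24.072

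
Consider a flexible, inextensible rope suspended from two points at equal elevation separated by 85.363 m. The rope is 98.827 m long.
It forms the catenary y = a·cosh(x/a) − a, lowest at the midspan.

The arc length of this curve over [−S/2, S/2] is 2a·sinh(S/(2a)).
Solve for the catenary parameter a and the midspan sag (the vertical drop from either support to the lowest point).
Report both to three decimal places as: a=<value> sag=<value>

seed: a₀ = √(S³/(24(L−S))) = √(85.363³/(24·13.464)) = 43.874465
iter 1: u=0.972810  f(a)=+6.516e-01  f'(a)=-6.738e-01  a ← 43.874465 − (+6.516e-01/-6.738e-01) = 44.841522
iter 2: u=0.951830  f(a)=+2.217e-02  f'(a)=-6.287e-01  a ← 44.841522 − (+2.217e-02/-6.287e-01) = 44.876782
iter 3: u=0.951082  f(a)=+2.765e-05  f'(a)=-6.271e-01  a ← 44.876782 − (+2.765e-05/-6.271e-01) = 44.876826
iter 4: u=0.951081  f(a)=+4.314e-11  f'(a)=-6.271e-01  a ← 44.876826 − (+4.314e-11/-6.271e-01) = 44.876826
iter 5: u=0.951081  f(a)=+0.000e+00  f'(a)=-6.271e-01  a ← 44.876826 − (+0.000e+00/-6.271e-01) = 44.876826
converged: |Δa| < 1e-12 after 5 iterations
sag = a·(cosh(S/(2a)) − 1) = 44.876826·(cosh(0.951081) − 1) = 21.873631
T_max/T_min = cosh(S/(2a)) = 1.487415

a=44.877 sag=21.874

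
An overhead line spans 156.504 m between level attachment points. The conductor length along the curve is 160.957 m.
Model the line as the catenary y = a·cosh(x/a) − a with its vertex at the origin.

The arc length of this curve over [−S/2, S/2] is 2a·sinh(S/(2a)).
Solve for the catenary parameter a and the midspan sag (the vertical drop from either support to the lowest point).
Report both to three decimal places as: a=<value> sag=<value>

a=190.193 sag=16.326

seed: a₀ = √(S³/(24(L−S))) = √(156.504³/(24·4.453)) = 189.389630
iter 1: u=0.413180  f(a)=+3.817e-02  f'(a)=-4.783e-02  a ← 189.389630 − (+3.817e-02/-4.783e-02) = 190.187522
iter 2: u=0.411447  f(a)=+2.425e-04  f'(a)=-4.723e-02  a ← 190.187522 − (+2.425e-04/-4.723e-02) = 190.192658
iter 3: u=0.411435  f(a)=+9.933e-09  f'(a)=-4.722e-02  a ← 190.192658 − (+9.933e-09/-4.722e-02) = 190.192658
iter 4: u=0.411435  f(a)=+0.000e+00  f'(a)=-4.722e-02  a ← 190.192658 − (+0.000e+00/-4.722e-02) = 190.192658
converged: |Δa| < 1e-12 after 4 iterations
sag = a·(cosh(S/(2a)) − 1) = 190.192658·(cosh(0.411435) − 1) = 16.326194
T_max/T_min = cosh(S/(2a)) = 1.085840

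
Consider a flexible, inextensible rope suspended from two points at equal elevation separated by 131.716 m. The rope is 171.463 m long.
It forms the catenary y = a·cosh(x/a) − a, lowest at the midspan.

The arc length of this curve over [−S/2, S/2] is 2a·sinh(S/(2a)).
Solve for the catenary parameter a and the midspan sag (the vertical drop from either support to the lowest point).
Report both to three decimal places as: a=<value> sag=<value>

a=51.021 sag=48.744

seed: a₀ = √(S³/(24(L−S))) = √(131.716³/(24·39.747)) = 48.944061
iter 1: u=1.345577  f(a)=+3.757e+00  f'(a)=-1.938e+00  a ← 48.944061 − (+3.757e+00/-1.938e+00) = 50.882912
iter 2: u=1.294305  f(a)=+2.348e-01  f'(a)=-1.703e+00  a ← 50.882912 − (+2.348e-01/-1.703e+00) = 51.020819
iter 3: u=1.290806  f(a)=+1.052e-03  f'(a)=-1.687e+00  a ← 51.020819 − (+1.052e-03/-1.687e+00) = 51.021442
iter 4: u=1.290791  f(a)=+2.133e-08  f'(a)=-1.687e+00  a ← 51.021442 − (+2.133e-08/-1.687e+00) = 51.021442
iter 5: u=1.290791  f(a)=+5.684e-14  f'(a)=-1.687e+00  a ← 51.021442 − (+5.684e-14/-1.687e+00) = 51.021442
converged: |Δa| < 1e-12 after 5 iterations
sag = a·(cosh(S/(2a)) − 1) = 51.021442·(cosh(1.290791) − 1) = 48.743670
T_max/T_min = cosh(S/(2a)) = 1.955357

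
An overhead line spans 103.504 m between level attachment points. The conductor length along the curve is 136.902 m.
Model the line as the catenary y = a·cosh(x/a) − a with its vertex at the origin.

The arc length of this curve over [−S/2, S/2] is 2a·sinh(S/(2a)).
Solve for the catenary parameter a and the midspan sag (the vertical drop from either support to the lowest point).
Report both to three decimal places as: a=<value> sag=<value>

a=38.875 sag=39.845

seed: a₀ = √(S³/(24(L−S))) = √(103.504³/(24·33.398)) = 37.193740
iter 1: u=1.391417  f(a)=+3.386e+00  f'(a)=-2.169e+00  a ← 37.193740 − (+3.386e+00/-2.169e+00) = 38.755229
iter 2: u=1.335355  f(a)=+2.249e-01  f'(a)=-1.889e+00  a ← 38.755229 − (+2.249e-01/-1.889e+00) = 38.874284
iter 3: u=1.331266  f(a)=+1.148e-03  f'(a)=-1.870e+00  a ← 38.874284 − (+1.148e-03/-1.870e+00) = 38.874898
iter 4: u=1.331245  f(a)=+3.028e-08  f'(a)=-1.870e+00  a ← 38.874898 − (+3.028e-08/-1.870e+00) = 38.874898
iter 5: u=1.331245  f(a)=+0.000e+00  f'(a)=-1.870e+00  a ← 38.874898 − (+0.000e+00/-1.870e+00) = 38.874898
converged: |Δa| < 1e-12 after 5 iterations
sag = a·(cosh(S/(2a)) − 1) = 38.874898·(cosh(1.331245) − 1) = 39.844839
T_max/T_min = cosh(S/(2a)) = 2.024950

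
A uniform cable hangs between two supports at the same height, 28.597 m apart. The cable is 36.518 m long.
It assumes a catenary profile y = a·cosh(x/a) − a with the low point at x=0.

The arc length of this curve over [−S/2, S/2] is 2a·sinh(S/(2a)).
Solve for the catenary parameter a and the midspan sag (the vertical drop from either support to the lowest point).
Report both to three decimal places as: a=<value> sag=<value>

seed: a₀ = √(S³/(24(L−S))) = √(28.597³/(24·7.921)) = 11.091367
iter 1: u=1.289156  f(a)=+6.849e-01  f'(a)=-1.680e+00  a ← 11.091367 − (+6.849e-01/-1.680e+00) = 11.498967
iter 2: u=1.243459  f(a)=+3.956e-02  f'(a)=-1.491e+00  a ← 11.498967 − (+3.956e-02/-1.491e+00) = 11.525498
iter 3: u=1.240597  f(a)=+1.499e-04  f'(a)=-1.480e+00  a ← 11.525498 − (+1.499e-04/-1.480e+00) = 11.525600
iter 4: u=1.240586  f(a)=+2.171e-09  f'(a)=-1.480e+00  a ← 11.525600 − (+2.171e-09/-1.480e+00) = 11.525600
iter 5: u=1.240586  f(a)=+7.105e-15  f'(a)=-1.480e+00  a ← 11.525600 − (+7.105e-15/-1.480e+00) = 11.525600
converged: |Δa| < 1e-12 after 5 iterations
sag = a·(cosh(S/(2a)) − 1) = 11.525600·(cosh(1.240586) − 1) = 10.066772
T_max/T_min = cosh(S/(2a)) = 1.873427

a=11.526 sag=10.067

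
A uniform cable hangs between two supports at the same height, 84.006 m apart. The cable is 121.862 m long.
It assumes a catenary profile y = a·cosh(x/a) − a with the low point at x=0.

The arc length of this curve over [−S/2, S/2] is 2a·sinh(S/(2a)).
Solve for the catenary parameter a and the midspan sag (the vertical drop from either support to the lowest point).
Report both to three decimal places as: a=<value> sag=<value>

a=27.118 sag=39.575

seed: a₀ = √(S³/(24(L−S))) = √(84.006³/(24·37.856)) = 25.544210
iter 1: u=1.644326  f(a)=+5.460e+00  f'(a)=-3.847e+00  a ← 25.544210 − (+5.460e+00/-3.847e+00) = 26.963571
iter 2: u=1.557768  f(a)=+4.881e-01  f'(a)=-3.187e+00  a ← 26.963571 − (+4.881e-01/-3.187e+00) = 27.116725
iter 3: u=1.548970  f(a)=+4.747e-03  f'(a)=-3.125e+00  a ← 27.116725 − (+4.747e-03/-3.125e+00) = 27.118244
iter 4: u=1.548883  f(a)=+4.587e-07  f'(a)=-3.125e+00  a ← 27.118244 − (+4.587e-07/-3.125e+00) = 27.118244
iter 5: u=1.548883  f(a)=+1.421e-14  f'(a)=-3.125e+00  a ← 27.118244 − (+1.421e-14/-3.125e+00) = 27.118244
converged: |Δa| < 1e-12 after 5 iterations
sag = a·(cosh(S/(2a)) − 1) = 27.118244·(cosh(1.548883) − 1) = 39.574978
T_max/T_min = cosh(S/(2a)) = 2.459349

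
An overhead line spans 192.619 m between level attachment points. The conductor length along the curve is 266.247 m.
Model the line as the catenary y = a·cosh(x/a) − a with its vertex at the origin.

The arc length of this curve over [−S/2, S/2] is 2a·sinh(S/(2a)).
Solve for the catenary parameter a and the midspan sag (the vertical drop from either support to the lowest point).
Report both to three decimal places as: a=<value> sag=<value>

a=66.961 sag=82.054

seed: a₀ = √(S³/(24(L−S))) = √(192.619³/(24·73.628)) = 63.594794
iter 1: u=1.514424  f(a)=+8.919e+00  f'(a)=-2.892e+00  a ← 63.594794 − (+8.919e+00/-2.892e+00) = 66.678919
iter 2: u=1.444377  f(a)=+6.899e-01  f'(a)=-2.460e+00  a ← 66.678919 − (+6.899e-01/-2.460e+00) = 66.959312
iter 3: u=1.438329  f(a)=+4.892e-03  f'(a)=-2.426e+00  a ← 66.959312 − (+4.892e-03/-2.426e+00) = 66.961328
iter 4: u=1.438285  f(a)=+2.498e-07  f'(a)=-2.425e+00  a ← 66.961328 − (+2.498e-07/-2.425e+00) = 66.961329
iter 5: u=1.438285  f(a)=+0.000e+00  f'(a)=-2.425e+00  a ← 66.961329 − (+0.000e+00/-2.425e+00) = 66.961329
converged: |Δa| < 1e-12 after 5 iterations
sag = a·(cosh(S/(2a)) − 1) = 66.961329·(cosh(1.438285) − 1) = 82.054395
T_max/T_min = cosh(S/(2a)) = 2.225400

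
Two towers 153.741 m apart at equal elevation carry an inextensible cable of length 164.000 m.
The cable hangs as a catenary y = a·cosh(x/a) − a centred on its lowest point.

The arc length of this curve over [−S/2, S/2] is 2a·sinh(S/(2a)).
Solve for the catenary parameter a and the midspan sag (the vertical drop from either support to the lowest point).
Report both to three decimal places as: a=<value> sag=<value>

a=122.684 sag=24.881

seed: a₀ = √(S³/(24(L−S))) = √(153.741³/(24·10.259)) = 121.486051
iter 1: u=0.632752  f(a)=+2.073e-01  f'(a)=-1.758e-01  a ← 121.486051 − (+2.073e-01/-1.758e-01) = 122.665792
iter 2: u=0.626666  f(a)=+3.059e-03  f'(a)=-1.706e-01  a ← 122.665792 − (+3.059e-03/-1.706e-01) = 122.683723
iter 3: u=0.626575  f(a)=+6.880e-07  f'(a)=-1.705e-01  a ← 122.683723 − (+6.880e-07/-1.705e-01) = 122.683727
iter 4: u=0.626575  f(a)=+5.684e-14  f'(a)=-1.705e-01  a ← 122.683727 − (+5.684e-14/-1.705e-01) = 122.683727
converged: |Δa| < 1e-12 after 4 iterations
sag = a·(cosh(S/(2a)) − 1) = 122.683727·(cosh(0.626575) − 1) = 24.880825
T_max/T_min = cosh(S/(2a)) = 1.202805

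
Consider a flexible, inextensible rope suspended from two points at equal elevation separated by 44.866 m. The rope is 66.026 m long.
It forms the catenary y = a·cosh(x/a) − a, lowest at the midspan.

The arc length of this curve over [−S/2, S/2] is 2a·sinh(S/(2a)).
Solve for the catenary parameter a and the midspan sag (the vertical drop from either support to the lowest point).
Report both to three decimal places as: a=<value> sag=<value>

seed: a₀ = √(S³/(24(L−S))) = √(44.866³/(24·21.160)) = 13.335600
iter 1: u=1.682189  f(a)=+3.204e+00  f'(a)=-4.167e+00  a ← 13.335600 − (+3.204e+00/-4.167e+00) = 14.104409
iter 2: u=1.590496  f(a)=+2.979e-01  f'(a)=-3.425e+00  a ← 14.104409 − (+2.979e-01/-3.425e+00) = 14.191397
iter 3: u=1.580746  f(a)=+3.160e-03  f'(a)=-3.353e+00  a ← 14.191397 − (+3.160e-03/-3.353e+00) = 14.192339
iter 4: u=1.580641  f(a)=+3.639e-07  f'(a)=-3.352e+00  a ← 14.192339 − (+3.639e-07/-3.352e+00) = 14.192339
iter 5: u=1.580641  f(a)=+1.421e-14  f'(a)=-3.352e+00  a ← 14.192339 − (+1.421e-14/-3.352e+00) = 14.192339
converged: |Δa| < 1e-12 after 5 iterations
sag = a·(cosh(S/(2a)) − 1) = 14.192339·(cosh(1.580641) − 1) = 21.742055
T_max/T_min = cosh(S/(2a)) = 2.531957

a=14.192 sag=21.742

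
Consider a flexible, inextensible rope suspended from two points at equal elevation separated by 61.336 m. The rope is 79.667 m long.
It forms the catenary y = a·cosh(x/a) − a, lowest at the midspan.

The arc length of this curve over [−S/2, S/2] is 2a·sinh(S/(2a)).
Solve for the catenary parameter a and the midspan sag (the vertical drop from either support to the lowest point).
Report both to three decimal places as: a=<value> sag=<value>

seed: a₀ = √(S³/(24(L−S))) = √(61.336³/(24·18.331)) = 22.902056
iter 1: u=1.339094  f(a)=+1.715e+00  f'(a)=-1.907e+00  a ← 22.902056 − (+1.715e+00/-1.907e+00) = 23.801683
iter 2: u=1.288480  f(a)=+1.063e-01  f'(a)=-1.677e+00  a ← 23.801683 − (+1.063e-01/-1.677e+00) = 23.865034
iter 3: u=1.285060  f(a)=+4.673e-04  f'(a)=-1.663e+00  a ← 23.865034 − (+4.673e-04/-1.663e+00) = 23.865315
iter 4: u=1.285045  f(a)=+9.122e-09  f'(a)=-1.663e+00  a ← 23.865315 − (+9.122e-09/-1.663e+00) = 23.865315
iter 5: u=1.285045  f(a)=-2.842e-14  f'(a)=-1.663e+00  a ← 23.865315 − (-2.842e-14/-1.663e+00) = 23.865315
converged: |Δa| < 1e-12 after 5 iterations
sag = a·(cosh(S/(2a)) − 1) = 23.865315·(cosh(1.285045) − 1) = 22.570242
T_max/T_min = cosh(S/(2a)) = 1.945734

a=23.865 sag=22.570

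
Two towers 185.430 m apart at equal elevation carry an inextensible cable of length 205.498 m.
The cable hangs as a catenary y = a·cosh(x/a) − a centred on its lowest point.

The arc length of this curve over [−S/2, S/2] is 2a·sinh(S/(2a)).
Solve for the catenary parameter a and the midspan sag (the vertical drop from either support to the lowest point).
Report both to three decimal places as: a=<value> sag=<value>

seed: a₀ = √(S³/(24(L−S))) = √(185.430³/(24·20.068)) = 115.056810
iter 1: u=0.805819  f(a)=+6.617e-01  f'(a)=-3.720e-01  a ← 115.056810 − (+6.617e-01/-3.720e-01) = 116.835527
iter 2: u=0.793551  f(a)=+1.566e-02  f'(a)=-3.546e-01  a ← 116.835527 − (+1.566e-02/-3.546e-01) = 116.879681
iter 3: u=0.793252  f(a)=+9.237e-06  f'(a)=-3.542e-01  a ← 116.879681 − (+9.237e-06/-3.542e-01) = 116.879707
iter 4: u=0.793251  f(a)=+3.212e-12  f'(a)=-3.542e-01  a ← 116.879707 − (+3.212e-12/-3.542e-01) = 116.879707
converged: |Δa| < 1e-12 after 4 iterations
sag = a·(cosh(S/(2a)) − 1) = 116.879707·(cosh(0.793251) − 1) = 38.742344
T_max/T_min = cosh(S/(2a)) = 1.331472

a=116.880 sag=38.742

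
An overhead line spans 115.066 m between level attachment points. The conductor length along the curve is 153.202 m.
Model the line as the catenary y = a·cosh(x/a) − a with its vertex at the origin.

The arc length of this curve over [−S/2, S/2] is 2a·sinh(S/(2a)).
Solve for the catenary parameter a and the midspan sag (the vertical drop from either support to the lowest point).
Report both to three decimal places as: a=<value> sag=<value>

a=42.690 sag=45.004

seed: a₀ = √(S³/(24(L−S))) = √(115.066³/(24·38.136)) = 40.798795
iter 1: u=1.410164  f(a)=+3.976e+00  f'(a)=-2.269e+00  a ← 40.798795 − (+3.976e+00/-2.269e+00) = 42.551566
iter 2: u=1.352077  f(a)=+2.706e-01  f'(a)=-1.969e+00  a ← 42.551566 − (+2.706e-01/-1.969e+00) = 42.688969
iter 3: u=1.347725  f(a)=+1.456e-03  f'(a)=-1.948e+00  a ← 42.688969 − (+1.456e-03/-1.948e+00) = 42.689716
iter 4: u=1.347702  f(a)=+4.262e-08  f'(a)=-1.948e+00  a ← 42.689716 − (+4.262e-08/-1.948e+00) = 42.689716
iter 5: u=1.347702  f(a)=-2.842e-14  f'(a)=-1.948e+00  a ← 42.689716 − (-2.842e-14/-1.948e+00) = 42.689716
converged: |Δa| < 1e-12 after 5 iterations
sag = a·(cosh(S/(2a)) − 1) = 42.689716·(cosh(1.347702) − 1) = 45.003642
T_max/T_min = cosh(S/(2a)) = 2.054203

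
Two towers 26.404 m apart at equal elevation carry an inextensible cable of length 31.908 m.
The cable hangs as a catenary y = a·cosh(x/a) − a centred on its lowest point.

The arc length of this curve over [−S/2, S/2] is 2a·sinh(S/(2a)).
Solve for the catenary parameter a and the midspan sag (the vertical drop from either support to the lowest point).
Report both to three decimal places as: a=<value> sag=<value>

a=12.158 sag=7.901

seed: a₀ = √(S³/(24(L−S))) = √(26.404³/(24·5.504)) = 11.804830
iter 1: u=1.118356  f(a)=+3.546e-01  f'(a)=-1.054e+00  a ← 11.804830 − (+3.546e-01/-1.054e+00) = 12.141142
iter 2: u=1.087377  f(a)=+1.572e-02  f'(a)=-9.629e-01  a ← 12.141142 − (+1.572e-02/-9.629e-01) = 12.157468
iter 3: u=1.085917  f(a)=+3.406e-05  f'(a)=-9.587e-01  a ← 12.157468 − (+3.406e-05/-9.587e-01) = 12.157504
iter 4: u=1.085914  f(a)=+1.607e-10  f'(a)=-9.587e-01  a ← 12.157504 − (+1.607e-10/-9.587e-01) = 12.157504
iter 5: u=1.085914  f(a)=+0.000e+00  f'(a)=-9.587e-01  a ← 12.157504 − (+0.000e+00/-9.587e-01) = 12.157504
converged: |Δa| < 1e-12 after 5 iterations
sag = a·(cosh(S/(2a)) − 1) = 12.157504·(cosh(1.085914) − 1) = 7.900787
T_max/T_min = cosh(S/(2a)) = 1.649869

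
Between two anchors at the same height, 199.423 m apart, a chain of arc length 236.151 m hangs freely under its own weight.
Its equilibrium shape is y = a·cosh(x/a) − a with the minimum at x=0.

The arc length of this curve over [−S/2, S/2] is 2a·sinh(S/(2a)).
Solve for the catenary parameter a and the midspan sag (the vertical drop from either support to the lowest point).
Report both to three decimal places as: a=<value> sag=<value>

seed: a₀ = √(S³/(24(L−S))) = √(199.423³/(24·36.728)) = 94.854646
iter 1: u=1.051203  f(a)=+2.083e+00  f'(a)=-8.634e-01  a ← 94.854646 − (+2.083e+00/-8.634e-01) = 97.267695
iter 2: u=1.025125  f(a)=+8.215e-02  f'(a)=-7.966e-01  a ← 97.267695 − (+8.215e-02/-7.966e-01) = 97.370831
iter 3: u=1.024039  f(a)=+1.393e-04  f'(a)=-7.939e-01  a ← 97.370831 − (+1.393e-04/-7.939e-01) = 97.371006
iter 4: u=1.024037  f(a)=+4.024e-10  f'(a)=-7.938e-01  a ← 97.371006 − (+4.024e-10/-7.938e-01) = 97.371006
iter 5: u=1.024037  f(a)=+0.000e+00  f'(a)=-7.938e-01  a ← 97.371006 − (+0.000e+00/-7.938e-01) = 97.371006
converged: |Δa| < 1e-12 after 5 iterations
sag = a·(cosh(S/(2a)) − 1) = 97.371006·(cosh(1.024037) − 1) = 55.674531
T_max/T_min = cosh(S/(2a)) = 1.571777

a=97.371 sag=55.675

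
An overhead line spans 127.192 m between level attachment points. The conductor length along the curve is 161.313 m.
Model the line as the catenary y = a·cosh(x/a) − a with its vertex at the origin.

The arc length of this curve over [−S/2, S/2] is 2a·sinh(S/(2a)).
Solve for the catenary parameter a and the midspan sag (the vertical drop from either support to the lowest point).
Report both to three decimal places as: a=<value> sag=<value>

seed: a₀ = √(S³/(24(L−S))) = √(127.192³/(24·34.121)) = 50.127171
iter 1: u=1.268693  f(a)=+2.854e+00  f'(a)=-1.593e+00  a ← 50.127171 − (+2.854e+00/-1.593e+00) = 51.918000
iter 2: u=1.224932  f(a)=+1.601e-01  f'(a)=-1.419e+00  a ← 51.918000 − (+1.601e-01/-1.419e+00) = 52.030771
iter 3: u=1.222277  f(a)=+5.697e-04  f'(a)=-1.409e+00  a ← 52.030771 − (+5.697e-04/-1.409e+00) = 52.031176
iter 4: u=1.222267  f(a)=+7.275e-09  f'(a)=-1.409e+00  a ← 52.031176 − (+7.275e-09/-1.409e+00) = 52.031176
iter 5: u=1.222267  f(a)=-2.842e-14  f'(a)=-1.409e+00  a ← 52.031176 − (-2.842e-14/-1.409e+00) = 52.031176
converged: |Δa| < 1e-12 after 5 iterations
sag = a·(cosh(S/(2a)) − 1) = 52.031176·(cosh(1.222267) − 1) = 43.951709
T_max/T_min = cosh(S/(2a)) = 1.844719

a=52.031 sag=43.952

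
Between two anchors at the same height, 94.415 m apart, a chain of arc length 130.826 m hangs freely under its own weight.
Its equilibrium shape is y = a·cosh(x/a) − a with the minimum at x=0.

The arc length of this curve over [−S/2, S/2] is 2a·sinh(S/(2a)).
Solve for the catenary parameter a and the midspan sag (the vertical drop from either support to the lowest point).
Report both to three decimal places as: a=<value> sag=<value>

a=32.691 sag=40.436

seed: a₀ = √(S³/(24(L−S))) = √(94.415³/(24·36.411)) = 31.034130
iter 1: u=1.521148  f(a)=+4.452e+00  f'(a)=-2.936e+00  a ← 31.034130 − (+4.452e+00/-2.936e+00) = 32.550402
iter 2: u=1.450289  f(a)=+3.471e-01  f'(a)=-2.495e+00  a ← 32.550402 − (+3.471e-01/-2.495e+00) = 32.689530
iter 3: u=1.444117  f(a)=+2.504e-03  f'(a)=-2.459e+00  a ← 32.689530 − (+2.504e-03/-2.459e+00) = 32.690548
iter 4: u=1.444072  f(a)=+1.324e-07  f'(a)=-2.459e+00  a ← 32.690548 − (+1.324e-07/-2.459e+00) = 32.690548
iter 5: u=1.444072  f(a)=+0.000e+00  f'(a)=-2.459e+00  a ← 32.690548 − (+0.000e+00/-2.459e+00) = 32.690548
converged: |Δa| < 1e-12 after 5 iterations
sag = a·(cosh(S/(2a)) − 1) = 32.690548·(cosh(1.444072) − 1) = 40.436277
T_max/T_min = cosh(S/(2a)) = 2.236941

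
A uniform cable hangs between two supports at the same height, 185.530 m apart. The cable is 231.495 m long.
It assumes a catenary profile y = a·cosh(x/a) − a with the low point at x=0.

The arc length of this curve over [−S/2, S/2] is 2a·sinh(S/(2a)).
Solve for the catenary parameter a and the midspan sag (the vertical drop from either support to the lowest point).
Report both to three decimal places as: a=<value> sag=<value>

seed: a₀ = √(S³/(24(L−S))) = √(185.530³/(24·45.965)) = 76.085511
iter 1: u=1.219220  f(a)=+3.540e+00  f'(a)=-1.398e+00  a ← 76.085511 − (+3.540e+00/-1.398e+00) = 78.618177
iter 2: u=1.179943  f(a)=+1.844e-01  f'(a)=-1.255e+00  a ← 78.618177 − (+1.844e-01/-1.255e+00) = 78.765078
iter 3: u=1.177743  f(a)=+5.615e-04  f'(a)=-1.248e+00  a ← 78.765078 − (+5.615e-04/-1.248e+00) = 78.765528
iter 4: u=1.177736  f(a)=+5.241e-09  f'(a)=-1.248e+00  a ← 78.765528 − (+5.241e-09/-1.248e+00) = 78.765528
iter 5: u=1.177736  f(a)=-2.842e-14  f'(a)=-1.248e+00  a ← 78.765528 − (-2.842e-14/-1.248e+00) = 78.765528
converged: |Δa| < 1e-12 after 5 iterations
sag = a·(cosh(S/(2a)) − 1) = 78.765528·(cosh(1.177736) − 1) = 61.239801
T_max/T_min = cosh(S/(2a)) = 1.777495

a=78.766 sag=61.240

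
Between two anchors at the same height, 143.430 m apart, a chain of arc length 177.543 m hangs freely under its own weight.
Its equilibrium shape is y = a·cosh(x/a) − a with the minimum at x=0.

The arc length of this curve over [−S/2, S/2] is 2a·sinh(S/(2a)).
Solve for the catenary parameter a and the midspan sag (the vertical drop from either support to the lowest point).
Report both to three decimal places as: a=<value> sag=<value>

seed: a₀ = √(S³/(24(L−S))) = √(143.430³/(24·34.113)) = 60.033604
iter 1: u=1.194581  f(a)=+2.518e+00  f'(a)=-1.307e+00  a ← 60.033604 − (+2.518e+00/-1.307e+00) = 61.960245
iter 2: u=1.157436  f(a)=+1.263e-01  f'(a)=-1.179e+00  a ← 61.960245 − (+1.263e-01/-1.179e+00) = 62.067383
iter 3: u=1.155438  f(a)=+3.549e-04  f'(a)=-1.172e+00  a ← 62.067383 − (+3.549e-04/-1.172e+00) = 62.067686
iter 4: u=1.155432  f(a)=+2.820e-09  f'(a)=-1.172e+00  a ← 62.067686 − (+2.820e-09/-1.172e+00) = 62.067686
iter 5: u=1.155432  f(a)=+0.000e+00  f'(a)=-1.172e+00  a ← 62.067686 − (+0.000e+00/-1.172e+00) = 62.067686
converged: |Δa| < 1e-12 after 5 iterations
sag = a·(cosh(S/(2a)) − 1) = 62.067686·(cosh(1.155432) − 1) = 46.250258
T_max/T_min = cosh(S/(2a)) = 1.745158

a=62.068 sag=46.250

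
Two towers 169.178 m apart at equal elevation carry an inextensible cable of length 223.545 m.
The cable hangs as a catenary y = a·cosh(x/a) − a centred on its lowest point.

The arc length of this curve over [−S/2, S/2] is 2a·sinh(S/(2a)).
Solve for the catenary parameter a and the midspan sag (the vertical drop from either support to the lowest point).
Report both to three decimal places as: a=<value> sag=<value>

a=63.661 sag=64.970

seed: a₀ = √(S³/(24(L−S))) = √(169.178³/(24·54.367)) = 60.917563
iter 1: u=1.388581  f(a)=+5.489e+00  f'(a)=-2.154e+00  a ← 60.917563 − (+5.489e+00/-2.154e+00) = 63.466052
iter 2: u=1.332823  f(a)=+3.632e-01  f'(a)=-1.877e+00  a ← 63.466052 − (+3.632e-01/-1.877e+00) = 63.659539
iter 3: u=1.328772  f(a)=+1.840e-03  f'(a)=-1.858e+00  a ← 63.659539 − (+1.840e-03/-1.858e+00) = 63.660530
iter 4: u=1.328751  f(a)=+4.774e-08  f'(a)=-1.858e+00  a ← 63.660530 − (+4.774e-08/-1.858e+00) = 63.660530
iter 5: u=1.328751  f(a)=-5.684e-14  f'(a)=-1.858e+00  a ← 63.660530 − (-5.684e-14/-1.858e+00) = 63.660530
converged: |Δa| < 1e-12 after 5 iterations
sag = a·(cosh(S/(2a)) − 1) = 63.660530·(cosh(1.328751) − 1) = 64.969773
T_max/T_min = cosh(S/(2a)) = 2.020566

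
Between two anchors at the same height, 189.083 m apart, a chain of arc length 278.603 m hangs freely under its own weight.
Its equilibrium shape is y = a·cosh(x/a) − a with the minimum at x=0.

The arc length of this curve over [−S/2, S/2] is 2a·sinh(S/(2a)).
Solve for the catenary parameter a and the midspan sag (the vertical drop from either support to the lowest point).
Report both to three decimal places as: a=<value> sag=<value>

seed: a₀ = √(S³/(24(L−S))) = √(189.083³/(24·89.520)) = 56.093568
iter 1: u=1.685425  f(a)=+1.361e+01  f'(a)=-4.195e+00  a ← 56.093568 − (+1.361e+01/-4.195e+00) = 59.337434
iter 2: u=1.593286  f(a)=+1.270e+00  f'(a)=-3.446e+00  a ← 59.337434 − (+1.270e+00/-3.446e+00) = 59.705935
iter 3: u=1.583452  f(a)=+1.357e-02  f'(a)=-3.373e+00  a ← 59.705935 − (+1.357e-02/-3.373e+00) = 59.709958
iter 4: u=1.583346  f(a)=+1.585e-06  f'(a)=-3.372e+00  a ← 59.709958 − (+1.585e-06/-3.372e+00) = 59.709959
iter 5: u=1.583346  f(a)=+0.000e+00  f'(a)=-3.372e+00  a ← 59.709959 − (+0.000e+00/-3.372e+00) = 59.709959
converged: |Δa| < 1e-12 after 5 iterations
sag = a·(cosh(S/(2a)) − 1) = 59.709959·(cosh(1.583346) − 1) = 91.849228
T_max/T_min = cosh(S/(2a)) = 2.538256

a=59.710 sag=91.849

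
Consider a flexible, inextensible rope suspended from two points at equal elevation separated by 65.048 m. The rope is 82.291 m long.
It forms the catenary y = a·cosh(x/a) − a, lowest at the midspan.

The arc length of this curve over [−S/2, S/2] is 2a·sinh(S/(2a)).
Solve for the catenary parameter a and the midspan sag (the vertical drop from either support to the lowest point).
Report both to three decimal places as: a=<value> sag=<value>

seed: a₀ = √(S³/(24(L−S))) = √(65.048³/(24·17.243)) = 25.789260
iter 1: u=1.261145  f(a)=+1.424e+00  f'(a)=-1.562e+00  a ← 25.789260 − (+1.424e+00/-1.562e+00) = 26.700918
iter 2: u=1.218085  f(a)=+7.901e-02  f'(a)=-1.393e+00  a ← 26.700918 − (+7.901e-02/-1.393e+00) = 26.757623
iter 3: u=1.215504  f(a)=+2.747e-04  f'(a)=-1.384e+00  a ← 26.757623 − (+2.747e-04/-1.384e+00) = 26.757821
iter 4: u=1.215495  f(a)=+3.347e-09  f'(a)=-1.384e+00  a ← 26.757821 − (+3.347e-09/-1.384e+00) = 26.757821
iter 5: u=1.215495  f(a)=-1.421e-14  f'(a)=-1.384e+00  a ← 26.757821 − (-1.421e-14/-1.384e+00) = 26.757821
converged: |Δa| < 1e-12 after 5 iterations
sag = a·(cosh(S/(2a)) − 1) = 26.757821·(cosh(1.215495) − 1) = 22.323063
T_max/T_min = cosh(S/(2a)) = 1.834263

a=26.758 sag=22.323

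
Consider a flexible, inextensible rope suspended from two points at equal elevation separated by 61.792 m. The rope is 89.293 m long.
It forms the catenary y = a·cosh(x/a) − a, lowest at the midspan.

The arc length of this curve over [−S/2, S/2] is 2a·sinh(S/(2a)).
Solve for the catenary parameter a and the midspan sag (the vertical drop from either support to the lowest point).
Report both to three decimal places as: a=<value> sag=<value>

a=20.059 sag=28.887

seed: a₀ = √(S³/(24(L−S))) = √(61.792³/(24·27.501)) = 18.906821
iter 1: u=1.634119  f(a)=+3.914e+00  f'(a)=-3.764e+00  a ← 18.906821 − (+3.914e+00/-3.764e+00) = 19.946776
iter 2: u=1.548922  f(a)=+3.462e-01  f'(a)=-3.125e+00  a ← 19.946776 − (+3.462e-01/-3.125e+00) = 20.057545
iter 3: u=1.540368  f(a)=+3.287e-03  f'(a)=-3.066e+00  a ← 20.057545 − (+3.287e-03/-3.066e+00) = 20.058617
iter 4: u=1.540286  f(a)=+3.027e-07  f'(a)=-3.065e+00  a ← 20.058617 − (+3.027e-07/-3.065e+00) = 20.058617
iter 5: u=1.540286  f(a)=+1.421e-14  f'(a)=-3.065e+00  a ← 20.058617 − (+1.421e-14/-3.065e+00) = 20.058617
converged: |Δa| < 1e-12 after 5 iterations
sag = a·(cosh(S/(2a)) − 1) = 20.058617·(cosh(1.540286) − 1) = 28.886843
T_max/T_min = cosh(S/(2a)) = 2.440121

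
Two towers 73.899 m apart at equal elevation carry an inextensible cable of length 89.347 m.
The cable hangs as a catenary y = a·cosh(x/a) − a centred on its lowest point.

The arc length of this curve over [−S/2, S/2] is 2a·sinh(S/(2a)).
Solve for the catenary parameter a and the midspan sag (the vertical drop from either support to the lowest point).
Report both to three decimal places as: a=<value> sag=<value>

seed: a₀ = √(S³/(24(L−S))) = √(73.899³/(24·15.448)) = 32.992566
iter 1: u=1.119934  f(a)=+9.982e-01  f'(a)=-1.059e+00  a ← 32.992566 − (+9.982e-01/-1.059e+00) = 33.934916
iter 2: u=1.088834  f(a)=+4.437e-02  f'(a)=-9.670e-01  a ← 33.934916 − (+4.437e-02/-9.670e-01) = 33.980794
iter 3: u=1.087364  f(a)=+9.666e-05  f'(a)=-9.628e-01  a ← 33.980794 − (+9.666e-05/-9.628e-01) = 33.980894
iter 4: u=1.087361  f(a)=+4.611e-10  f'(a)=-9.628e-01  a ← 33.980894 − (+4.611e-10/-9.628e-01) = 33.980894
iter 5: u=1.087361  f(a)=+0.000e+00  f'(a)=-9.628e-01  a ← 33.980894 − (+0.000e+00/-9.628e-01) = 33.980894
converged: |Δa| < 1e-12 after 5 iterations
sag = a·(cosh(S/(2a)) − 1) = 33.980894·(cosh(1.087361) − 1) = 22.147733
T_max/T_min = cosh(S/(2a)) = 1.651770

a=33.981 sag=22.148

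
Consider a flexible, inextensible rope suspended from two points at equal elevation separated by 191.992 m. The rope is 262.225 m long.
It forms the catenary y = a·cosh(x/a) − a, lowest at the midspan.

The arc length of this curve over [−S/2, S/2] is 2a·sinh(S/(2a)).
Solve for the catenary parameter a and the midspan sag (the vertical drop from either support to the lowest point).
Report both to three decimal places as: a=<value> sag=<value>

a=68.089 sag=79.649

seed: a₀ = √(S³/(24(L−S))) = √(191.992³/(24·70.233)) = 64.796041
iter 1: u=1.481510  f(a)=+8.123e+00  f'(a)=-2.682e+00  a ← 64.796041 − (+8.123e+00/-2.682e+00) = 67.824189
iter 2: u=1.415365  f(a)=+6.041e-01  f'(a)=-2.297e+00  a ← 67.824189 − (+6.041e-01/-2.297e+00) = 68.087198
iter 3: u=1.409898  f(a)=+3.935e-03  f'(a)=-2.267e+00  a ← 68.087198 − (+3.935e-03/-2.267e+00) = 68.088934
iter 4: u=1.409862  f(a)=+1.694e-07  f'(a)=-2.267e+00  a ← 68.088934 − (+1.694e-07/-2.267e+00) = 68.088934
iter 5: u=1.409862  f(a)=+0.000e+00  f'(a)=-2.267e+00  a ← 68.088934 − (+0.000e+00/-2.267e+00) = 68.088934
converged: |Δa| < 1e-12 after 5 iterations
sag = a·(cosh(S/(2a)) − 1) = 68.088934·(cosh(1.409862) − 1) = 79.649316
T_max/T_min = cosh(S/(2a)) = 2.169784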